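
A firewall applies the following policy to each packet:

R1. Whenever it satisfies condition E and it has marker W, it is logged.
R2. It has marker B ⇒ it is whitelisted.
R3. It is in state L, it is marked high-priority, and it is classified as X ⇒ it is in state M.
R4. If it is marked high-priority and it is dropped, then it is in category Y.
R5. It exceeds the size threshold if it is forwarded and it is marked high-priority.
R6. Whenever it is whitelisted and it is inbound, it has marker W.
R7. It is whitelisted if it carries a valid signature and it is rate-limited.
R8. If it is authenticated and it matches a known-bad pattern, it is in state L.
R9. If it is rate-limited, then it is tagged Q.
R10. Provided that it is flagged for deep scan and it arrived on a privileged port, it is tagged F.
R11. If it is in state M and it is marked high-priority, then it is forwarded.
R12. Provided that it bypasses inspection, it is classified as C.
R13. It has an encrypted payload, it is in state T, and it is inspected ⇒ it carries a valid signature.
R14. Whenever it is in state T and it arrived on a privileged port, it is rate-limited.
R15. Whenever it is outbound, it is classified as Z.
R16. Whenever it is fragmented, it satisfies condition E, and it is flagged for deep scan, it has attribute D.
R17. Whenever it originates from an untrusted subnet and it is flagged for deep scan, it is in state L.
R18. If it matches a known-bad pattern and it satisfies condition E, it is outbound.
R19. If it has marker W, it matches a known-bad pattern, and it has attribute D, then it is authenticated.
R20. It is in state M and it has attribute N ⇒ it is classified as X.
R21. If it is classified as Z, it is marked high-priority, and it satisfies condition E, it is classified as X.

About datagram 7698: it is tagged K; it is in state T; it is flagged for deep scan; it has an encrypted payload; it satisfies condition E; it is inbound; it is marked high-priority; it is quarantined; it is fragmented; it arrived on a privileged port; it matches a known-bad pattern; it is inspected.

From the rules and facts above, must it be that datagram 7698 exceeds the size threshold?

Yes

By R13 (it has an encrypted payload, it is in state T, it is inspected): it carries a valid signature.
By R14 (it is in state T, it arrived on a privileged port): it is rate-limited.
By R16 (it is fragmented, it satisfies condition E, it is flagged for deep scan): it has attribute D.
By R18 (it matches a known-bad pattern, it satisfies condition E): it is outbound.
By R7 (it carries a valid signature, it is rate-limited): it is whitelisted.
By R15 (it is outbound): it is classified as Z.
By R21 (it is classified as Z, it is marked high-priority, it satisfies condition E): it is classified as X.
By R6 (it is whitelisted, it is inbound): it has marker W.
By R19 (it has marker W, it matches a known-bad pattern, it has attribute D): it is authenticated.
By R8 (it is authenticated, it matches a known-bad pattern): it is in state L.
By R3 (it is in state L, it is marked high-priority, it is classified as X): it is in state M.
By R11 (it is in state M, it is marked high-priority): it is forwarded.
By R5 (it is forwarded, it is marked high-priority): it exceeds the size threshold.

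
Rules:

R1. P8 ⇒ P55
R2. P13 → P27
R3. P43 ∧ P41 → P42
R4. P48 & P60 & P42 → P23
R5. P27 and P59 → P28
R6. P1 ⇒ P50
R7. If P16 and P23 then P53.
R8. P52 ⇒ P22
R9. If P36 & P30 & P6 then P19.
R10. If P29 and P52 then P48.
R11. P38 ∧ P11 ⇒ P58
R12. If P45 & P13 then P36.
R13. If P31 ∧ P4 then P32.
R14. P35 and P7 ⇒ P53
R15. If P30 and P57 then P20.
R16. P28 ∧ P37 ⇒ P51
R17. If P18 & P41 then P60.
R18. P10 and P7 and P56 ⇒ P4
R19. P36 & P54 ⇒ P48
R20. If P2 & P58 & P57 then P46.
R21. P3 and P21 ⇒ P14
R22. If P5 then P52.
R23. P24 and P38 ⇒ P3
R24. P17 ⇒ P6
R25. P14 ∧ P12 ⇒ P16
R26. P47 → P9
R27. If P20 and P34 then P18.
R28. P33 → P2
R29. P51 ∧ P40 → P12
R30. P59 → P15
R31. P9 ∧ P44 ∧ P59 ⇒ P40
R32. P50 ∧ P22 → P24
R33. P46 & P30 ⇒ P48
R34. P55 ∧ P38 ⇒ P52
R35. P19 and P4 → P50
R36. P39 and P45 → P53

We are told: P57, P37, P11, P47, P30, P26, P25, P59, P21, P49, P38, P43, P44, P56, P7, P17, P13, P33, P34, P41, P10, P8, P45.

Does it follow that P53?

Yes

P55  (by R1: P8)
P27  (by R2: P13)
P42  (by R3: P43, P41)
P28  (by R5: P27, P59)
P58  (by R11: P38, P11)
P36  (by R12: P45, P13)
P20  (by R15: P30, P57)
P51  (by R16: P28, P37)
P4  (by R18: P10, P7, P56)
P6  (by R24: P17)
P9  (by R26: P47)
P18  (by R27: P20, P34)
P2  (by R28: P33)
P40  (by R31: P9, P44, P59)
P52  (by R34: P55, P38)
P22  (by R8: P52)
P19  (by R9: P36, P30, P6)
P60  (by R17: P18, P41)
P46  (by R20: P2, P58, P57)
P12  (by R29: P51, P40)
P48  (by R33: P46, P30)
P50  (by R35: P19, P4)
P23  (by R4: P48, P60, P42)
P24  (by R32: P50, P22)
P3  (by R23: P24, P38)
P14  (by R21: P3, P21)
P16  (by R25: P14, P12)
P53  (by R7: P16, P23)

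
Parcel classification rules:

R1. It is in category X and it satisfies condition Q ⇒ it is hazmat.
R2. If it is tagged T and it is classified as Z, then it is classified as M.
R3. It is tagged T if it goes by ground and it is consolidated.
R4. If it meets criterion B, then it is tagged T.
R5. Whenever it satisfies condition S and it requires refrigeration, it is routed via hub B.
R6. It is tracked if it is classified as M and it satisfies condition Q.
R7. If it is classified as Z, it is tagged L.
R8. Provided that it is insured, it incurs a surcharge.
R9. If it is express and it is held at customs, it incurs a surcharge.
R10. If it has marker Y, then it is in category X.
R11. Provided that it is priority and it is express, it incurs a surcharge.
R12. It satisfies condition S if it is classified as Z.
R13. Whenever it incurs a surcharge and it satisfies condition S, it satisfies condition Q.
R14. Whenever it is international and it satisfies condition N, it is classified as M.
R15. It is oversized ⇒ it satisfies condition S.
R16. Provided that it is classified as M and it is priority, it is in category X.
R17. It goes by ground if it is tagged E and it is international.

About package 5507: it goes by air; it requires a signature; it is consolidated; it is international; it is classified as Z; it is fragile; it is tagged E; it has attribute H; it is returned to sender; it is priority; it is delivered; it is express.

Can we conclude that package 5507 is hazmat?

Yes

By R11 (it is priority, it is express): it incurs a surcharge.
By R12 (it is classified as Z): it satisfies condition S.
By R13 (it incurs a surcharge, it satisfies condition S): it satisfies condition Q.
By R17 (it is tagged E, it is international): it goes by ground.
By R3 (it goes by ground, it is consolidated): it is tagged T.
By R2 (it is tagged T, it is classified as Z): it is classified as M.
By R16 (it is classified as M, it is priority): it is in category X.
By R1 (it is in category X, it satisfies condition Q): it is hazmat.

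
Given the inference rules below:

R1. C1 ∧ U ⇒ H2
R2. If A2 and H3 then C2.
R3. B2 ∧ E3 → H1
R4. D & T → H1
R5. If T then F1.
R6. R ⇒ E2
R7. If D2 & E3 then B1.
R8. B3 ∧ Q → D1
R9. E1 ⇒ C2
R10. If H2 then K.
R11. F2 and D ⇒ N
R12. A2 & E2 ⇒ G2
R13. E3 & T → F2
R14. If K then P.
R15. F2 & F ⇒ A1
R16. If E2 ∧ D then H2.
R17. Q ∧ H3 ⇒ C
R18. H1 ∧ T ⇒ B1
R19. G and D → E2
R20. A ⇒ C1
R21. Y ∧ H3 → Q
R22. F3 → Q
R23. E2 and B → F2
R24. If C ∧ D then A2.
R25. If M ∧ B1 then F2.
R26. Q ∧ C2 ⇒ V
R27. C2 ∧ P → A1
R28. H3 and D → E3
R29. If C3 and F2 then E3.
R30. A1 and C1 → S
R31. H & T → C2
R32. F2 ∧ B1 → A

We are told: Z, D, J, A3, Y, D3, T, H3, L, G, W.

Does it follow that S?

H1  (by R4: D, T)
B1  (by R18: H1, T)
E2  (by R19: G, D)
Q  (by R21: Y, H3)
E3  (by R28: H3, D)
F2  (by R13: E3, T)
H2  (by R16: E2, D)
C  (by R17: Q, H3)
A2  (by R24: C, D)
A  (by R32: F2, B1)
C2  (by R2: A2, H3)
K  (by R10: H2)
P  (by R14: K)
C1  (by R20: A)
A1  (by R27: C2, P)
S  (by R30: A1, C1)

Yes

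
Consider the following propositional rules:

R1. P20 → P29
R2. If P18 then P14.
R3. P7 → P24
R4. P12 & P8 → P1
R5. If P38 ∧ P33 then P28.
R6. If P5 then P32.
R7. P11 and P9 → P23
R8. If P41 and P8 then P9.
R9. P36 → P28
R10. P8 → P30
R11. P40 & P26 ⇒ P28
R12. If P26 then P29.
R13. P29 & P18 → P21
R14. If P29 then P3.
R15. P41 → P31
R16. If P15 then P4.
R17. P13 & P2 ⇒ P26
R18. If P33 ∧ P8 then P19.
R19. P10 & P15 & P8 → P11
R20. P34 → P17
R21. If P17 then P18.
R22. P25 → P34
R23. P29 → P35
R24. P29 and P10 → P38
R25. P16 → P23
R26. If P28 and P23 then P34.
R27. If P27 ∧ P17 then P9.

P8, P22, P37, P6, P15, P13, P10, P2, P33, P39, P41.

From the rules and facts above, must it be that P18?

Yes

P9  (by R8: P41, P8)
P26  (by R17: P13, P2)
P11  (by R19: P10, P15, P8)
P23  (by R7: P11, P9)
P29  (by R12: P26)
P38  (by R24: P29, P10)
P28  (by R5: P38, P33)
P34  (by R26: P28, P23)
P17  (by R20: P34)
P18  (by R21: P17)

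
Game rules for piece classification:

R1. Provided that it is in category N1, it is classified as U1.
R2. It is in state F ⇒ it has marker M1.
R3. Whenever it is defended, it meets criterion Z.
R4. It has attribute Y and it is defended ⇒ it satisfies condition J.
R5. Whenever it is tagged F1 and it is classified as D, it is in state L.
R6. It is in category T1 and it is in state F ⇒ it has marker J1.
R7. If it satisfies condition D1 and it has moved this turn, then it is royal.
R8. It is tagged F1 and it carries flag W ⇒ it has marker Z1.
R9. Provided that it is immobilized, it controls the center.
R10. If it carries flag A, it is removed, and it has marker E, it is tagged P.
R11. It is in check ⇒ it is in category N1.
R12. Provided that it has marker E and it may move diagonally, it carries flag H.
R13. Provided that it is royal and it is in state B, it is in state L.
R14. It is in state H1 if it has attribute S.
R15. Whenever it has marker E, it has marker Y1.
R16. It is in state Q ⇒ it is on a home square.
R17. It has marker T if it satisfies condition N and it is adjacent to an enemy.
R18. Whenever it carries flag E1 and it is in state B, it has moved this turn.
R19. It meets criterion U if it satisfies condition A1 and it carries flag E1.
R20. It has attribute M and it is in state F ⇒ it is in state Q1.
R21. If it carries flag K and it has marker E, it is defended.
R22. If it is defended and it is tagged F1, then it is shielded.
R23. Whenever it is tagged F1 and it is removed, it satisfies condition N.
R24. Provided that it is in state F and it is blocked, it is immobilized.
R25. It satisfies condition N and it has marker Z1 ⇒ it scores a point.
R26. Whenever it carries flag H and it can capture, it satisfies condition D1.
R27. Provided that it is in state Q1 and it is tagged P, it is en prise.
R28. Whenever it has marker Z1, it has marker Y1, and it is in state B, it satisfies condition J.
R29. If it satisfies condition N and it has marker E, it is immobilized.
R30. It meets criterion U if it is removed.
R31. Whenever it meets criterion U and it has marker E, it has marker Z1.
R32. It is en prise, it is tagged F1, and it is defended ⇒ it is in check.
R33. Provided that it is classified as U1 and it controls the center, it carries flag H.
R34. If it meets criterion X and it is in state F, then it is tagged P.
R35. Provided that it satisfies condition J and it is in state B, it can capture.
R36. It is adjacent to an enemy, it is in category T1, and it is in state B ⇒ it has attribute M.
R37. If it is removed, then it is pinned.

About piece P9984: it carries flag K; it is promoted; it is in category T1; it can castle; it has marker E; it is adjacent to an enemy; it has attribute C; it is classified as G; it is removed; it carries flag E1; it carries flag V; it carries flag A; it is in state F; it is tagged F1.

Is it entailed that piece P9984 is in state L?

No

Forward chaining from the given facts derives: has marker M1, has marker J1, is tagged P, has marker Y1, is defended, is shielded, satisfies condition N, is immobilized, meets criterion U, has marker Z1, is pinned, meets criterion Z, controls the center, has marker T, scores a point.
Rules concluding "it is in state L": R5 needs "it is classified as D"; R13 needs "it is royal" — none of these are established.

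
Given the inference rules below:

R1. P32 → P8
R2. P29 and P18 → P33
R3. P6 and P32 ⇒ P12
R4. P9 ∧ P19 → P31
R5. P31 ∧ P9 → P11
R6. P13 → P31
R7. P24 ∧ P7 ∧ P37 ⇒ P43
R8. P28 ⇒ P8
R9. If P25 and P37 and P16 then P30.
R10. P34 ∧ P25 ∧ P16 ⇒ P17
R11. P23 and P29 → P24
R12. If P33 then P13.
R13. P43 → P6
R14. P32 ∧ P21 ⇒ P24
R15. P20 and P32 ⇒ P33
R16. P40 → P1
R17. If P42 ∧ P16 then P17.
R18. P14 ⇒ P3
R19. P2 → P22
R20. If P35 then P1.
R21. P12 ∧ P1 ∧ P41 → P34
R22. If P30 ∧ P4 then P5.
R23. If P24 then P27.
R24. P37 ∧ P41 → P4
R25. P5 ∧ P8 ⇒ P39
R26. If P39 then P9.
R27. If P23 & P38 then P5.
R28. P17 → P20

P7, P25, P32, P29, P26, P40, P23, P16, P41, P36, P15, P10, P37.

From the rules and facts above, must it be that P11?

P8  (by R1: P32)
P30  (by R9: P25, P37, P16)
P24  (by R11: P23, P29)
P1  (by R16: P40)
P4  (by R24: P37, P41)
P43  (by R7: P24, P7, P37)
P6  (by R13: P43)
P5  (by R22: P30, P4)
P39  (by R25: P5, P8)
P9  (by R26: P39)
P12  (by R3: P6, P32)
P34  (by R21: P12, P1, P41)
P17  (by R10: P34, P25, P16)
P20  (by R28: P17)
P33  (by R15: P20, P32)
P13  (by R12: P33)
P31  (by R6: P13)
P11  (by R5: P31, P9)

Yes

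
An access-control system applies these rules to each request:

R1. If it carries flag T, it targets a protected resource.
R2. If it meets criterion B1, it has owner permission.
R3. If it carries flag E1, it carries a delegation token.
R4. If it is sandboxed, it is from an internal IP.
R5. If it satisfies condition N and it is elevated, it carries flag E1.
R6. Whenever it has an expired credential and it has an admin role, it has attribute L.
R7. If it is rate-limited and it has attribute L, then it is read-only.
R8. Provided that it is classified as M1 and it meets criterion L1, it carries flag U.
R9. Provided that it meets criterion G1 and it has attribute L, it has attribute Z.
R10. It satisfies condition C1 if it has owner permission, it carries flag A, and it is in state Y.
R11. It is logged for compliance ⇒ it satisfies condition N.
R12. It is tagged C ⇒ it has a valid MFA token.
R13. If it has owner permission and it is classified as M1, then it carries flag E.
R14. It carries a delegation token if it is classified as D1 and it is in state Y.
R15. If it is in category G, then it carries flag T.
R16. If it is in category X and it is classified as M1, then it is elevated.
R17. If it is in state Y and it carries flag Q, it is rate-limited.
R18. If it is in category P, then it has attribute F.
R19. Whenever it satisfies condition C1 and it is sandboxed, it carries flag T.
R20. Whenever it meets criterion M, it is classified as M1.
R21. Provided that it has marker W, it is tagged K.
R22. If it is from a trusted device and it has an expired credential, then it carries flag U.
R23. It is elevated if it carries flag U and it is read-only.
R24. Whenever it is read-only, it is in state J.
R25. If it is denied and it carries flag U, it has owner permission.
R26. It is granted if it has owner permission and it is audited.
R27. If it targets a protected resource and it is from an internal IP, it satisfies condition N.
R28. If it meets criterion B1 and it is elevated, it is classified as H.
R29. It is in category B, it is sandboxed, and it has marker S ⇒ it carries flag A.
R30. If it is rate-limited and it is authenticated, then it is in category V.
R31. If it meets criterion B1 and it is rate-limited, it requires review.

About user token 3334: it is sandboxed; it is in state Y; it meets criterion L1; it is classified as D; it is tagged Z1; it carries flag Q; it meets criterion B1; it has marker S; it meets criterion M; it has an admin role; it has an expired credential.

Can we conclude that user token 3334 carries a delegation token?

No

Forward chaining from the given facts derives: has owner permission, is from an internal IP, has attribute L, is rate-limited, is classified as M1, requires review, is read-only, carries flag U, carries flag E, is elevated, is in state J, is classified as H.
Rules concluding "it carries a delegation token": R3 needs "it carries flag E1"; R14 needs "it is classified as D1" — none of these are established.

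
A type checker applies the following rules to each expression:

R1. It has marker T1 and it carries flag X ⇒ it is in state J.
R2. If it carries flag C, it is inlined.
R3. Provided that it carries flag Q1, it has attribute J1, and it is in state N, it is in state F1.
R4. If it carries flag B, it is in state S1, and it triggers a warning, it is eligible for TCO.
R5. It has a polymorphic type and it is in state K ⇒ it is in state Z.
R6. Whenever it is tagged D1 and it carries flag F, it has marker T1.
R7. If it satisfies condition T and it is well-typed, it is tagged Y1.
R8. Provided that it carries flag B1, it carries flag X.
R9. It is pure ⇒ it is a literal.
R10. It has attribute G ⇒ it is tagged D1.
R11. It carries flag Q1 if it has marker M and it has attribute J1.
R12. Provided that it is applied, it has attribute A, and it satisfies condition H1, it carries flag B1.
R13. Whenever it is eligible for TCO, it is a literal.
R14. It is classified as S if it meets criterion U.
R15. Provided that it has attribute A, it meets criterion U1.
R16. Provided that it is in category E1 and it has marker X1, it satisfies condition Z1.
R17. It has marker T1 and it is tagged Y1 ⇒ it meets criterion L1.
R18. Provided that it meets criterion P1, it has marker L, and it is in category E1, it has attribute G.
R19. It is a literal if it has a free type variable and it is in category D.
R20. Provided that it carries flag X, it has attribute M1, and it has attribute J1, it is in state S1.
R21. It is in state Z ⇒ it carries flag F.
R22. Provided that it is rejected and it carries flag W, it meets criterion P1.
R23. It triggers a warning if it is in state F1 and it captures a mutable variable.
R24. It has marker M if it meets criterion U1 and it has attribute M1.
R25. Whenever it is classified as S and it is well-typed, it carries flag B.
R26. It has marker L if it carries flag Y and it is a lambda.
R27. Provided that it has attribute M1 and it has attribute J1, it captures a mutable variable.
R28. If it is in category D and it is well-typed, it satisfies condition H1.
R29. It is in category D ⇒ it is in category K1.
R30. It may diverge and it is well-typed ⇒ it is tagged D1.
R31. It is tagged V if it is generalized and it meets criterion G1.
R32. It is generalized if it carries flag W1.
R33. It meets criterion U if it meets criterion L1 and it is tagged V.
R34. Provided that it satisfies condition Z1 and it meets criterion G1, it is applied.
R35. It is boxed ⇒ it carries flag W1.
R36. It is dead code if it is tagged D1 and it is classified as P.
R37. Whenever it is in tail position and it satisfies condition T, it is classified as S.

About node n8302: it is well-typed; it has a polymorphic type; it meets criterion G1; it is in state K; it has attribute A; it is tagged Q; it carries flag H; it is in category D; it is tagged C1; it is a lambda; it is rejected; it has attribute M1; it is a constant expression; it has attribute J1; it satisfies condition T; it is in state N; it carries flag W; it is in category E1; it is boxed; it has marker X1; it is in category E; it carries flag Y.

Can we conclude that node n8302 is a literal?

Yes

By R5 (it has a polymorphic type, it is in state K): it is in state Z.
By R7 (it satisfies condition T, it is well-typed): it is tagged Y1.
By R15 (it has attribute A): it meets criterion U1.
By R16 (it is in category E1, it has marker X1): it satisfies condition Z1.
By R21 (it is in state Z): it carries flag F.
By R22 (it is rejected, it carries flag W): it meets criterion P1.
By R24 (it meets criterion U1, it has attribute M1): it has marker M.
By R26 (it carries flag Y, it is a lambda): it has marker L.
By R27 (it has attribute M1, it has attribute J1): it captures a mutable variable.
By R28 (it is in category D, it is well-typed): it satisfies condition H1.
By R34 (it satisfies condition Z1, it meets criterion G1): it is applied.
By R35 (it is boxed): it carries flag W1.
By R11 (it has marker M, it has attribute J1): it carries flag Q1.
By R12 (it is applied, it has attribute A, it satisfies condition H1): it carries flag B1.
By R18 (it meets criterion P1, it has marker L, it is in category E1): it has attribute G.
By R32 (it carries flag W1): it is generalized.
By R3 (it carries flag Q1, it has attribute J1, it is in state N): it is in state F1.
By R8 (it carries flag B1): it carries flag X.
By R10 (it has attribute G): it is tagged D1.
By R20 (it carries flag X, it has attribute M1, it has attribute J1): it is in state S1.
By R23 (it is in state F1, it captures a mutable variable): it triggers a warning.
By R31 (it is generalized, it meets criterion G1): it is tagged V.
By R6 (it is tagged D1, it carries flag F): it has marker T1.
By R17 (it has marker T1, it is tagged Y1): it meets criterion L1.
By R33 (it meets criterion L1, it is tagged V): it meets criterion U.
By R14 (it meets criterion U): it is classified as S.
By R25 (it is classified as S, it is well-typed): it carries flag B.
By R4 (it carries flag B, it is in state S1, it triggers a warning): it is eligible for TCO.
By R13 (it is eligible for TCO): it is a literal.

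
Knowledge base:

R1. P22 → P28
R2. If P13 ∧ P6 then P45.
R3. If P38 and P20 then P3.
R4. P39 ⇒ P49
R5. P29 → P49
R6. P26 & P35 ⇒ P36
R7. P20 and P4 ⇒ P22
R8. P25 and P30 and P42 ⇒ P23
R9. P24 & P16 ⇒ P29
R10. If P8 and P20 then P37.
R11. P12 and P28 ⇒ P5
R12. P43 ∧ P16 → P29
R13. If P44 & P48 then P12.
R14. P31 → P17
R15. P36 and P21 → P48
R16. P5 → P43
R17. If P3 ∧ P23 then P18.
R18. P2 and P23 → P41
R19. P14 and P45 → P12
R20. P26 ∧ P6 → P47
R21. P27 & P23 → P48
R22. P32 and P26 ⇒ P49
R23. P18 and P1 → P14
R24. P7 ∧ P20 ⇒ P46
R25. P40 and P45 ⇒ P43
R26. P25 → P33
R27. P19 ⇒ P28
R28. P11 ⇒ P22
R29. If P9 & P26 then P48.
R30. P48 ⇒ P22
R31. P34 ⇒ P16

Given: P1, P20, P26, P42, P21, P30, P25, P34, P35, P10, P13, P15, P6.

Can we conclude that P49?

Forward chaining from the given facts derives: P45, P36, P23, P48, P47, P33, P22, P16, P28.
Rules concluding P49: R4 needs P39; R5 needs P29; R22 needs P32 — none of these are established.

No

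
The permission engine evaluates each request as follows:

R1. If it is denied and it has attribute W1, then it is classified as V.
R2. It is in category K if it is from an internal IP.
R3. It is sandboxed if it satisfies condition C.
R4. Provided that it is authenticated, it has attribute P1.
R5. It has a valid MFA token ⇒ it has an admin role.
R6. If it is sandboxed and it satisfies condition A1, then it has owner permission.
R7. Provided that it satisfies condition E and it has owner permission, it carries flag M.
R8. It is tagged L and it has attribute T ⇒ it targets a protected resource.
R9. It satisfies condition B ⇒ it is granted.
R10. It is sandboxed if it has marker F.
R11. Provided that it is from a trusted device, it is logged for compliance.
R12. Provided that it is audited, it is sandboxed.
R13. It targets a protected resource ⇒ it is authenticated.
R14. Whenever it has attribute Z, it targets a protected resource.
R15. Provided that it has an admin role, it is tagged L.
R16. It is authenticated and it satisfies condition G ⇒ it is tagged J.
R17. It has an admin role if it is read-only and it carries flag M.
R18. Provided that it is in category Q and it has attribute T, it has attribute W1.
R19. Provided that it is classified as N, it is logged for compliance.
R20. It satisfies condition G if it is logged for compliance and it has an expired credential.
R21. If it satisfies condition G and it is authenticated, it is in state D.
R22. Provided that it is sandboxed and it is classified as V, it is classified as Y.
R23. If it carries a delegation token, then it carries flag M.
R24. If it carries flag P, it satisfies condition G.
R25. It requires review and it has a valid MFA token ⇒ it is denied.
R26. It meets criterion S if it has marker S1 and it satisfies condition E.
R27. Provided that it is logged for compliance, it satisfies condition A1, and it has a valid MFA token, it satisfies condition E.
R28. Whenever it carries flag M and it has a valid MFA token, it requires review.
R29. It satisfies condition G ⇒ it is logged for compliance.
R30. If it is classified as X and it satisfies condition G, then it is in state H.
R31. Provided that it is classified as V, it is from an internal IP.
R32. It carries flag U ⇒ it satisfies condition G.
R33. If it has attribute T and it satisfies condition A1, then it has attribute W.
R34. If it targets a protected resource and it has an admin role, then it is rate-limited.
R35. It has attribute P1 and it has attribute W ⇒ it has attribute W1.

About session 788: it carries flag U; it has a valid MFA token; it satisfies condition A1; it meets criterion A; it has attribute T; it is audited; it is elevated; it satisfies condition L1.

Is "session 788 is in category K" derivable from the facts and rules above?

Yes

By R5 (it has a valid MFA token): it has an admin role.
By R12 (it is audited): it is sandboxed.
By R15 (it has an admin role): it is tagged L.
By R32 (it carries flag U): it satisfies condition G.
By R33 (it has attribute T, it satisfies condition A1): it has attribute W.
By R6 (it is sandboxed, it satisfies condition A1): it has owner permission.
By R8 (it is tagged L, it has attribute T): it targets a protected resource.
By R13 (it targets a protected resource): it is authenticated.
By R29 (it satisfies condition G): it is logged for compliance.
By R4 (it is authenticated): it has attribute P1.
By R27 (it is logged for compliance, it satisfies condition A1, it has a valid MFA token): it satisfies condition E.
By R35 (it has attribute P1, it has attribute W): it has attribute W1.
By R7 (it satisfies condition E, it has owner permission): it carries flag M.
By R28 (it carries flag M, it has a valid MFA token): it requires review.
By R25 (it requires review, it has a valid MFA token): it is denied.
By R1 (it is denied, it has attribute W1): it is classified as V.
By R31 (it is classified as V): it is from an internal IP.
By R2 (it is from an internal IP): it is in category K.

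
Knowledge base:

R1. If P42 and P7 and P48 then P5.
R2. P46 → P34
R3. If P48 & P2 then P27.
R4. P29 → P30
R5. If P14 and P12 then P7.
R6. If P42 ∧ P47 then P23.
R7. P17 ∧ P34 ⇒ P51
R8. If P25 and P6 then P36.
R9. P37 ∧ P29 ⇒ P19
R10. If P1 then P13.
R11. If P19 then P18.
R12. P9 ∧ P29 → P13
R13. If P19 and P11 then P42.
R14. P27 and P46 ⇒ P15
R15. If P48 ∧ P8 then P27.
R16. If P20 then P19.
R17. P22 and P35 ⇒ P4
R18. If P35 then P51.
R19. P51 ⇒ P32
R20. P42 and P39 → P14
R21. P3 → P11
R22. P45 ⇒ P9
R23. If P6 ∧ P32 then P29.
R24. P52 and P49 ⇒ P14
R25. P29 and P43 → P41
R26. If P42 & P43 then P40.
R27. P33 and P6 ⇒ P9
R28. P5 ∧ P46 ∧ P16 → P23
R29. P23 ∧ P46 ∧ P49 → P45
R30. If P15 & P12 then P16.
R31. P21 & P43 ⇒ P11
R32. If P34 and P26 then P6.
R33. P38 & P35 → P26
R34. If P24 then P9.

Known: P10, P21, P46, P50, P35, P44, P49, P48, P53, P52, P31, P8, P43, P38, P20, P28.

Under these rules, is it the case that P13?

Forward chaining from the given facts derives: P34, P27, P19, P51, P32, P14, P11, P26, P18, P42, P15, P40, P6, P29, P41, P30.
Rules concluding P13: R10 needs P1; R12 needs P9 — none of these are established.

No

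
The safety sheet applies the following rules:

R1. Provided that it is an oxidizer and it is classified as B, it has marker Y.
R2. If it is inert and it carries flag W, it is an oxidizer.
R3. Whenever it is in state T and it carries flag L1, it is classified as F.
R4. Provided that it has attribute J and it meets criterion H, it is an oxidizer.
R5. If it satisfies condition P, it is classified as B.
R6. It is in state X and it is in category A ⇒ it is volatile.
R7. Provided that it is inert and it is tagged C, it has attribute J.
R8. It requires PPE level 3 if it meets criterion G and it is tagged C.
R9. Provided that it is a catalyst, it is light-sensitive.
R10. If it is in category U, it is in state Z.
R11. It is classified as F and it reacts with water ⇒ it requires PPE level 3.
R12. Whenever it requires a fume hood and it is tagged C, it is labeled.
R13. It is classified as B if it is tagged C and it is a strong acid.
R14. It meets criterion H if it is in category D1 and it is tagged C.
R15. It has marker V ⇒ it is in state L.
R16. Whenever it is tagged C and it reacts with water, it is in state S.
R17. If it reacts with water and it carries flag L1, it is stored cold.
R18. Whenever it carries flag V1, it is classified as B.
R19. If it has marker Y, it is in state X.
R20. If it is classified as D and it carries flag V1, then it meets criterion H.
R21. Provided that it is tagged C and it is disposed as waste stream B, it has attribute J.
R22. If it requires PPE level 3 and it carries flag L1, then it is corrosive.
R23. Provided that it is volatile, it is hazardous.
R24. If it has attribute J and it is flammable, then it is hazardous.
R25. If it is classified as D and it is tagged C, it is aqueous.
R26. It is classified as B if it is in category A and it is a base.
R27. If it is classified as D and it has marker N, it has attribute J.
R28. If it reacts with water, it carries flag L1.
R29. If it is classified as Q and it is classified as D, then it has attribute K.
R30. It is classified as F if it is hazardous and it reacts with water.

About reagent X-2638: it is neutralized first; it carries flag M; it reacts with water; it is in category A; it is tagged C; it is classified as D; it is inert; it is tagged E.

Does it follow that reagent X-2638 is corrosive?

No

Forward chaining from the given facts derives: has attribute J, is in state S, is aqueous, carries flag L1, is stored cold.
The only rule concluding "it is corrosive" is R22, which needs "it requires PPE level 3"; that is never established.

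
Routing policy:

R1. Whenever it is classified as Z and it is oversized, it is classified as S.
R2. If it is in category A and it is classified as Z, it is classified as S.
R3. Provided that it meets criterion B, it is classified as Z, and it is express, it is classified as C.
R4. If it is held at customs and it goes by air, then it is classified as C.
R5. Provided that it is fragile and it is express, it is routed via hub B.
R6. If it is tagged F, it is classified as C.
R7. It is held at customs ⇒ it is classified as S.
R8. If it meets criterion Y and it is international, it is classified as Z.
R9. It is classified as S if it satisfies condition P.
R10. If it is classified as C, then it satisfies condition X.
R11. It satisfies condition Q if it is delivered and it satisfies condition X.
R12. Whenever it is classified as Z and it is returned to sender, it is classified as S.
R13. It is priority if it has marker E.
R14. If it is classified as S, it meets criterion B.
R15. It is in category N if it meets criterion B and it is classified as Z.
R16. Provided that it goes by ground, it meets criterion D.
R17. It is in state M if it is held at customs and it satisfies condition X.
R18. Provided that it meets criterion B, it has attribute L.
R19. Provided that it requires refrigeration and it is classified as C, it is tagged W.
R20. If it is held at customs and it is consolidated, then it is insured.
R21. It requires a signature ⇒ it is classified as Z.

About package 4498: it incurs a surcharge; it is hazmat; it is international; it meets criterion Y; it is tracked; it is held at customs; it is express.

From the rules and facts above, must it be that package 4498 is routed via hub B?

Forward chaining from the given facts derives: is classified as S, is classified as Z, meets criterion B, is in category N, has attribute L, is classified as C, satisfies condition X, is in state M.
The only rule concluding "it is routed via hub B" is R5, which needs "it is fragile"; that is never established.

No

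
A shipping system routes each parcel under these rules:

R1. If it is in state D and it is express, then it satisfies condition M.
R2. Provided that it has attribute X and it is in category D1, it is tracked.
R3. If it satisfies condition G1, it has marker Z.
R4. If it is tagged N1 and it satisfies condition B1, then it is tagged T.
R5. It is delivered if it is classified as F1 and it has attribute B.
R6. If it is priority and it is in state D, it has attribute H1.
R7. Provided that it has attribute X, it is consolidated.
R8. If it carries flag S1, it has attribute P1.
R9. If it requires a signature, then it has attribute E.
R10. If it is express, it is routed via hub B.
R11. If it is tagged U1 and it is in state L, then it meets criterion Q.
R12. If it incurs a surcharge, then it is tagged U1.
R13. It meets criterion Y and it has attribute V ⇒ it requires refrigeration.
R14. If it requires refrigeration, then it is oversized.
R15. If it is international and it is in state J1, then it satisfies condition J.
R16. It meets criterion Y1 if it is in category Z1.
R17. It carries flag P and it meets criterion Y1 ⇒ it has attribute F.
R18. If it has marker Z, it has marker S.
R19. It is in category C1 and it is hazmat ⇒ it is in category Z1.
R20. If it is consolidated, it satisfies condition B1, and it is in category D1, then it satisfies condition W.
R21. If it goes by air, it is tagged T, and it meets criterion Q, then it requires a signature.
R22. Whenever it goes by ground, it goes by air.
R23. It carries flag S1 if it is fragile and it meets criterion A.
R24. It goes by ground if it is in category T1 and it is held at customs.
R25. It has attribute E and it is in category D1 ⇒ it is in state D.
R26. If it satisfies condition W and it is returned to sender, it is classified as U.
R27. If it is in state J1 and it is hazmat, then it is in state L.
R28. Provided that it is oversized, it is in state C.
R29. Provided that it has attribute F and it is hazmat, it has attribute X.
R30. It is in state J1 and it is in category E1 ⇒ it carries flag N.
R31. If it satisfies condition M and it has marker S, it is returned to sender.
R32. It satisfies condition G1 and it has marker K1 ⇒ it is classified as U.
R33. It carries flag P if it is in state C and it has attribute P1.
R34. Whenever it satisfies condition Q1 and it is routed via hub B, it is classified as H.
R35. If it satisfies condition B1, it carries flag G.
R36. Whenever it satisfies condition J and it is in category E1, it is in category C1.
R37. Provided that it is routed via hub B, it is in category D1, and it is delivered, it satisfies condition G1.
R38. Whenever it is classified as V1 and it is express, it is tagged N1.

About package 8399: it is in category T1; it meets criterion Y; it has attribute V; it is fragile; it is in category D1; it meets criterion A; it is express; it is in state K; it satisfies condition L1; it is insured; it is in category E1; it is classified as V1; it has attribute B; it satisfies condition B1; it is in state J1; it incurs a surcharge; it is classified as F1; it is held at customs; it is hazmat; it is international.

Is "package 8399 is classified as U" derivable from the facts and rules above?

By R5 (it is classified as F1, it has attribute B): it is delivered.
By R10 (it is express): it is routed via hub B.
By R12 (it incurs a surcharge): it is tagged U1.
By R13 (it meets criterion Y, it has attribute V): it requires refrigeration.
By R14 (it requires refrigeration): it is oversized.
By R15 (it is international, it is in state J1): it satisfies condition J.
By R23 (it is fragile, it meets criterion A): it carries flag S1.
By R24 (it is in category T1, it is held at customs): it goes by ground.
By R27 (it is in state J1, it is hazmat): it is in state L.
By R28 (it is oversized): it is in state C.
By R36 (it satisfies condition J, it is in category E1): it is in category C1.
By R37 (it is routed via hub B, it is in category D1, it is delivered): it satisfies condition G1.
By R38 (it is classified as V1, it is express): it is tagged N1.
By R3 (it satisfies condition G1): it has marker Z.
By R4 (it is tagged N1, it satisfies condition B1): it is tagged T.
By R8 (it carries flag S1): it has attribute P1.
By R11 (it is tagged U1, it is in state L): it meets criterion Q.
By R18 (it has marker Z): it has marker S.
By R19 (it is in category C1, it is hazmat): it is in category Z1.
By R22 (it goes by ground): it goes by air.
By R33 (it is in state C, it has attribute P1): it carries flag P.
By R16 (it is in category Z1): it meets criterion Y1.
By R17 (it carries flag P, it meets criterion Y1): it has attribute F.
By R21 (it goes by air, it is tagged T, it meets criterion Q): it requires a signature.
By R29 (it has attribute F, it is hazmat): it has attribute X.
By R7 (it has attribute X): it is consolidated.
By R9 (it requires a signature): it has attribute E.
By R20 (it is consolidated, it satisfies condition B1, it is in category D1): it satisfies condition W.
By R25 (it has attribute E, it is in category D1): it is in state D.
By R1 (it is in state D, it is express): it satisfies condition M.
By R31 (it satisfies condition M, it has marker S): it is returned to sender.
By R26 (it satisfies condition W, it is returned to sender): it is classified as U.

Yes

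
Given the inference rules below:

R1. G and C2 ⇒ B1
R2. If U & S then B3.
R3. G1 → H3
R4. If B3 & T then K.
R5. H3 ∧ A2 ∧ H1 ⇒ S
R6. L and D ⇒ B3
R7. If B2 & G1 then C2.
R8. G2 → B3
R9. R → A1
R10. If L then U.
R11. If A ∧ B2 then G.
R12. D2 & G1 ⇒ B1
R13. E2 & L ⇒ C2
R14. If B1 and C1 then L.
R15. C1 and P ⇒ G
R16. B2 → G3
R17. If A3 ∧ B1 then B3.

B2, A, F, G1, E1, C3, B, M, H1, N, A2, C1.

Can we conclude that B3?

H3  (by R3: G1)
S  (by R5: H3, A2, H1)
C2  (by R7: B2, G1)
G  (by R11: A, B2)
B1  (by R1: G, C2)
L  (by R14: B1, C1)
U  (by R10: L)
B3  (by R2: U, S)

Yes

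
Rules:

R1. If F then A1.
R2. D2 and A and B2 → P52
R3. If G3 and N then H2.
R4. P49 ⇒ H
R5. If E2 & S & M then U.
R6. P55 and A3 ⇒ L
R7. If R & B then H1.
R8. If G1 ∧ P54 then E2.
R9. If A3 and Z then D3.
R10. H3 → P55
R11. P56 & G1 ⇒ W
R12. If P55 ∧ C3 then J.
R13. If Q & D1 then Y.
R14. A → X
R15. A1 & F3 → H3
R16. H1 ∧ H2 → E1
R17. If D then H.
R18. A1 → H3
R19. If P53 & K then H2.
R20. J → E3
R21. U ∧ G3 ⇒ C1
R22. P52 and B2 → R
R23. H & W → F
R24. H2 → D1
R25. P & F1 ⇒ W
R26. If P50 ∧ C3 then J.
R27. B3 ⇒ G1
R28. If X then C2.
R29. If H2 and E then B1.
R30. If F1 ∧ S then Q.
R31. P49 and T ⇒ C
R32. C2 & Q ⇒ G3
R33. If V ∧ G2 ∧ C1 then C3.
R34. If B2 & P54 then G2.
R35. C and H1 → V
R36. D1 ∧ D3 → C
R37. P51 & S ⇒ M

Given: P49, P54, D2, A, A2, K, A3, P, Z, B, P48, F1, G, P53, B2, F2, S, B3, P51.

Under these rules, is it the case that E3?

Yes

P52  (by R2: D2, A, B2)
H  (by R4: P49)
D3  (by R9: A3, Z)
X  (by R14: A)
H2  (by R19: P53, K)
R  (by R22: P52, B2)
D1  (by R24: H2)
W  (by R25: P, F1)
G1  (by R27: B3)
C2  (by R28: X)
Q  (by R30: F1, S)
G3  (by R32: C2, Q)
G2  (by R34: B2, P54)
C  (by R36: D1, D3)
M  (by R37: P51, S)
H1  (by R7: R, B)
E2  (by R8: G1, P54)
F  (by R23: H, W)
V  (by R35: C, H1)
A1  (by R1: F)
U  (by R5: E2, S, M)
H3  (by R18: A1)
C1  (by R21: U, G3)
C3  (by R33: V, G2, C1)
P55  (by R10: H3)
J  (by R12: P55, C3)
E3  (by R20: J)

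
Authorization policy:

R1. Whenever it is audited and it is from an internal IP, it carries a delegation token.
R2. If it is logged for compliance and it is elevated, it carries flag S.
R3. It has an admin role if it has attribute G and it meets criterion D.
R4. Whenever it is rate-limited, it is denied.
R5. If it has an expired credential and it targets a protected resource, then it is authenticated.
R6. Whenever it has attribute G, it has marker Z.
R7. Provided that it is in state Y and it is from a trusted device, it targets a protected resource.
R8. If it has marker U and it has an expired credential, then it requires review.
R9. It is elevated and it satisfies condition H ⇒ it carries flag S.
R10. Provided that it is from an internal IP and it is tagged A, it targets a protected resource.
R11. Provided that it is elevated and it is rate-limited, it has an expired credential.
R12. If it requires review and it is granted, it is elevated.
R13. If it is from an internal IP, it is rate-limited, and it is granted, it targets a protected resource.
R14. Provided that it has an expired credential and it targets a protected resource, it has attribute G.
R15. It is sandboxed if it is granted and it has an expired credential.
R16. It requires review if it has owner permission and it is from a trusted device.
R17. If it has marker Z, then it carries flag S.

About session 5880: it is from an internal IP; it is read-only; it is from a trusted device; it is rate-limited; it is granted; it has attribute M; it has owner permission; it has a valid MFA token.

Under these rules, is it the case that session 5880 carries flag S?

By R13 (it is from an internal IP, it is rate-limited, it is granted): it targets a protected resource.
By R16 (it has owner permission, it is from a trusted device): it requires review.
By R12 (it requires review, it is granted): it is elevated.
By R11 (it is elevated, it is rate-limited): it has an expired credential.
By R14 (it has an expired credential, it targets a protected resource): it has attribute G.
By R6 (it has attribute G): it has marker Z.
By R17 (it has marker Z): it carries flag S.

Yes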